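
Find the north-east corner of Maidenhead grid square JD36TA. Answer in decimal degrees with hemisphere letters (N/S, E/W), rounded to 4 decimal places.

Field J=9, D=3: +9·20° lon, +3·10° lat → SW at lon 0°, lat -60°.
Square 3, 6: +3·2° lon, +6·1° lat → SW at lon 6°, lat -54°.
Subsquare t=19, a=0: +19·0.0833333° lon, +0·0.0416667° lat → SW at lon 7.58333°, lat -54°.
Cell spans 0.0833333° lon × 0.0416667° lat. NE corner is SW corner plus one full cell.
latitude 53.9583° S, longitude 7.6667° E.

53.9583° S, 7.6667° E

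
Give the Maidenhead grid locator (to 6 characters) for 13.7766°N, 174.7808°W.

Shift to the Maidenhead origin (180°W, 90°S): lon 5.2192, lat 103.7766.
Field: lon ⌊5.2192/20⌋ = 0 → A; lat ⌊103.7766/10⌋ = 10 → K.
Square: lon ⌊5.2192/2⌋ = 2; lat ⌊3.7766/1⌋ = 3.
Subsquare: lon ⌊1.2192/0.0833333⌋ = 14 → o; lat ⌊0.7766/0.0416667⌋ = 18 → s.

AK23os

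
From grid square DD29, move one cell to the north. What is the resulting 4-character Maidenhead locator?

Latitude square 9; +1 → 10, wraps to 0, carry into field.
Latitude field D = 3; +1 → 4 = E.
The longitude characters are unchanged.

DE20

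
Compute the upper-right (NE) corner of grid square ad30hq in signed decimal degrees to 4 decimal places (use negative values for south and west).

-59.2917, -173.3333

Field A=0, D=3: +0·20° lon, +3·10° lat → SW at lon -180°, lat -60°.
Square 3, 0: +3·2° lon, +0·1° lat → SW at lon -174°, lat -60°.
Subsquare h=7, q=16: +7·0.0833333° lon, +16·0.0416667° lat → SW at lon -173.417°, lat -59.3333°.
Cell spans 0.0833333° lon × 0.0416667° lat. NE corner is SW corner plus one full cell.
latitude -59.2917, longitude -173.3333.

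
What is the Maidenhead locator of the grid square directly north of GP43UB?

Latitude subsquare b = 1; +1 → 2 = c.
The longitude characters are unchanged.

GP43uc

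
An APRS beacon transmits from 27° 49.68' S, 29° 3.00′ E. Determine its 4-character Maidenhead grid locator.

KG42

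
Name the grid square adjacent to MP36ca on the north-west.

MP36bb

Longitude subsquare c = 2; −1 → 1 = b.
Latitude subsquare a = 0; +1 → 1 = b.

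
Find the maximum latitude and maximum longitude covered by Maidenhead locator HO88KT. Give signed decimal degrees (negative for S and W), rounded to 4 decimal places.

Field H=7, O=14: +7·20° lon, +14·10° lat → SW at lon -40°, lat 50°.
Square 8, 8: +8·2° lon, +8·1° lat → SW at lon -24°, lat 58°.
Subsquare k=10, t=19: +10·0.0833333° lon, +19·0.0416667° lat → SW at lon -23.1667°, lat 58.7917°.
Cell spans 0.0833333° lon × 0.0416667° lat. NE corner is SW corner plus one full cell.
latitude 58.8333, longitude -23.0833.

58.8333, -23.0833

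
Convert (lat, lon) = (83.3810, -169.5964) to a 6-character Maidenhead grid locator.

AR53ej

Shift to the Maidenhead origin (180°W, 90°S): lon 10.4036, lat 173.3810.
Field: 10.4036/20 → 0 → A, 173.3810/10 → 17 → R; chars AR.
Square: 10.4036/2 → 5, 3.3810/1 → 3; chars 53.
Subsquare: 0.4036/0.0833333 → 4 → e, 0.3810/0.0416667 → 9 → j; chars ej.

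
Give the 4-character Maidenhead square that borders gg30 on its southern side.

GF39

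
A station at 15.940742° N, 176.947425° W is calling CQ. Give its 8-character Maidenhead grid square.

Offset from 180°W / 90°S: lon 3.05257°, lat 105.94074°.
Field: lon ⌊3.05257/20⌋ = 0 → A; lat ⌊105.94074/10⌋ = 10 → K.
Square: lon ⌊3.05257/2⌋ = 1; lat ⌊5.94074/1⌋ = 5.
Subsquare: lon ⌊1.05257/0.0833333⌋ = 12 → m; lat ⌊0.94074/0.0416667⌋ = 22 → w.
Extended square: lon ⌊0.05257/0.00833333⌋ = 6; lat ⌊0.02408/0.00416667⌋ = 5.

AK15mw65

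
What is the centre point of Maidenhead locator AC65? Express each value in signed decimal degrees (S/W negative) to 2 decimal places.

Field A=0, C=2: +0·20° lon, +2·10° lat → SW at lon -180°, lat -70°.
Square 6, 5: +6·2° lon, +5·1° lat → SW at lon -168°, lat -65°.
Cell spans 2° lon × 1° lat. Centre is SW corner plus half of each.
latitude -64.50, longitude -167.00.

-64.50, -167.00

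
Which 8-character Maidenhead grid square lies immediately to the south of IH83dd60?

IH83dc69

Latitude extended square 0; −1 → -1, wraps to 9, carry into subsquare.
Latitude subsquare d = 3; −1 → 2 = c.
The longitude characters are unchanged.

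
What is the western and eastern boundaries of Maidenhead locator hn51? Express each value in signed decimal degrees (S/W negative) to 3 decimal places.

Field H=7, N=13: +7·20° lon, +13·10° lat → SW at lon -40°, lat 40°.
Square 5, 1: +5·2° lon, +1·1° lat → SW at lon -30°, lat 41°.
Cell spans 2° lon × 1° lat.
west -30.000, east -28.000.

-30.000, -28.000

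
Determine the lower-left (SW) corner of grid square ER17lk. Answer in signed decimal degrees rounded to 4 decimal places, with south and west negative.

87.4167, -97.0833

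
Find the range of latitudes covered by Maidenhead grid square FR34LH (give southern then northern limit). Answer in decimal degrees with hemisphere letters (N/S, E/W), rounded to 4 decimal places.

Field F=5, R=17: +5·20° lon, +17·10° lat → SW at lon -80°, lat 80°.
Square 3, 4: +3·2° lon, +4·1° lat → SW at lon -74°, lat 84°.
Subsquare l=11, h=7: +11·0.0833333° lon, +7·0.0416667° lat → SW at lon -73.0833°, lat 84.2917°.
Cell spans 0.0833333° lon × 0.0416667° lat.
south 84.2917° N, north 84.3333° N.

84.2917° N, 84.3333° N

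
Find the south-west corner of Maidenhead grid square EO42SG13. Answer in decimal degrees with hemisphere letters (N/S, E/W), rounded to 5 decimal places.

52.26250° N, 90.49167° W

Field E=4, O=14: +4·20° lon, +14·10° lat → SW at lon -100°, lat 50°.
Square 4, 2: +4·2° lon, +2·1° lat → SW at lon -92°, lat 52°.
Subsquare s=18, g=6: +18·0.0833333° lon, +6·0.0416667° lat → SW at lon -90.5°, lat 52.25°.
Extended square 1, 3: +1·0.00833333° lon, +3·0.00416667° lat → SW at lon -90.4917°, lat 52.2625°.
latitude 52.26250° N, longitude 90.49167° W.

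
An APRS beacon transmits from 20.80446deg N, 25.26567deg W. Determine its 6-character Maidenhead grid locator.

Offset from 180°W / 90°S: lon 154.7343°, lat 110.8045°.
Field: lon ⌊154.7343/20⌋ = 7 → H; lat ⌊110.8045/10⌋ = 11 → L.
Square: lon ⌊14.7343/2⌋ = 7; lat ⌊0.8045/1⌋ = 0.
Subsquare: lon ⌊0.7343/0.0833333⌋ = 8 → i; lat ⌊0.8045/0.0416667⌋ = 19 → t.

HL70it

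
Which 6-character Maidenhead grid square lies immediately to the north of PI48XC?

PI48xd

Latitude subsquare c = 2; +1 → 3 = d.
The longitude characters are unchanged.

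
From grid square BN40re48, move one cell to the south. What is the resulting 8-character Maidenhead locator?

BN40re47

Latitude extended square 8; −1 → 7.
The longitude characters are unchanged.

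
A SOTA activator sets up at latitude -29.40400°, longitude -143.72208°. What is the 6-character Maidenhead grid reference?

BG80do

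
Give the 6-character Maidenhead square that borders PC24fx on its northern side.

PC25fa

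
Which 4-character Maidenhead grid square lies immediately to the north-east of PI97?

Longitude square 9; +1 → 10, wraps to 0, carry into field.
Longitude field P = 15; +1 → 16 = Q.
Latitude square 7; +1 → 8.

QI08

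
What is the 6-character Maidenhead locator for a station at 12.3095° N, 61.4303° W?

Offset from 180°W / 90°S: lon 118.5697°, lat 102.3095°.
Field: lon ⌊118.5697/20⌋ = 5 → F; lat ⌊102.3095/10⌋ = 10 → K.
Square: lon ⌊18.5697/2⌋ = 9; lat ⌊2.3095/1⌋ = 2.
Subsquare: lon ⌊0.5697/0.0833333⌋ = 6 → g; lat ⌊0.3095/0.0416667⌋ = 7 → h.

FK92gh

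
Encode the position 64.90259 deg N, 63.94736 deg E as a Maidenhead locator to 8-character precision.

MP14xv36

Add 180° to longitude and 90° to latitude: 243.94736, 154.90259.
Field: lon ⌊243.94736/20⌋ = 12 → M; lat ⌊154.90259/10⌋ = 15 → P.
Square: lon ⌊3.94736/2⌋ = 1; lat ⌊4.90259/1⌋ = 4.
Subsquare: lon ⌊1.94736/0.0833333⌋ = 23 → x; lat ⌊0.90259/0.0416667⌋ = 21 → v.
Extended square: lon ⌊0.03069/0.00833333⌋ = 3; lat ⌊0.02759/0.00416667⌋ = 6.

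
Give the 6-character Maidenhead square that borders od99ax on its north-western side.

OE80xa

Longitude subsquare a = 0; −1 → -1, wraps to 23 = x, carry into square.
Longitude square 9; −1 → 8.
Latitude subsquare x = 23; +1 → 24, wraps to 0 = a, carry into square.
Latitude square 9; +1 → 10, wraps to 0, carry into field.
Latitude field D = 3; +1 → 4 = E.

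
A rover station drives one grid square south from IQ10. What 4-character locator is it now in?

Latitude square 0; −1 → -1, wraps to 9, carry into field.
Latitude field Q = 16; −1 → 15 = P.
The longitude characters are unchanged.

IP19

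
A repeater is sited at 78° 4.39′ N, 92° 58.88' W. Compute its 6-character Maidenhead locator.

Shift to the Maidenhead origin (180°W, 90°S): lon 87.0187, lat 168.0732.
Field: 87.0187/20 → 4 → E, 168.0732/10 → 16 → Q; chars EQ.
Square: 7.0187/2 → 3, 8.0732/1 → 8; chars 38.
Subsquare: 1.0187/0.0833333 → 12 → m, 0.0732/0.0416667 → 1 → b; chars mb.

EQ38mb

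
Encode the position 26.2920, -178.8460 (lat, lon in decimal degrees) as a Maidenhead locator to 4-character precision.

AL06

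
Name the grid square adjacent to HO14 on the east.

HO24

Longitude square 1; +1 → 2.
The latitude characters are unchanged.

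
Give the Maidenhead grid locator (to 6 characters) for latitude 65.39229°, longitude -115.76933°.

DP25cj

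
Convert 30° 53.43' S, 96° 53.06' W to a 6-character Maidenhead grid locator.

EF19nc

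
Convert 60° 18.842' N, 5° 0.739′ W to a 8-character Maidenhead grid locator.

Add 180° to longitude and 90° to latitude: 174.98768, 150.31403.
Field: lon ⌊174.98768/20⌋ = 8 → I; lat ⌊150.31403/10⌋ = 15 → P.
Square: lon ⌊14.98768/2⌋ = 7; lat ⌊0.31403/1⌋ = 0.
Subsquare: lon ⌊0.98768/0.0833333⌋ = 11 → l; lat ⌊0.31403/0.0416667⌋ = 7 → h.
Extended square: lon ⌊0.07102/0.00833333⌋ = 8; lat ⌊0.02237/0.00416667⌋ = 5.

IP70lh85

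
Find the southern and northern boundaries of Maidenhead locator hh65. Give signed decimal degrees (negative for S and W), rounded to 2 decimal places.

Field H=7, H=7: +7·20° lon, +7·10° lat → SW at lon -40°, lat -20°.
Square 6, 5: +6·2° lon, +5·1° lat → SW at lon -28°, lat -15°.
Cell spans 2° lon × 1° lat.
south -15.00, north -14.00.

-15.00, -14.00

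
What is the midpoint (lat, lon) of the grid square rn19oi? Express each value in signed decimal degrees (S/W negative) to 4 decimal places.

49.3542, 163.2083

Field R=17, N=13: +17·20° lon, +13·10° lat → SW at lon 160°, lat 40°.
Square 1, 9: +1·2° lon, +9·1° lat → SW at lon 162°, lat 49°.
Subsquare o=14, i=8: +14·0.0833333° lon, +8·0.0416667° lat → SW at lon 163.167°, lat 49.3333°.
Cell spans 0.0833333° lon × 0.0416667° lat. Centre is SW corner plus half of each.
latitude 49.3542, longitude 163.2083.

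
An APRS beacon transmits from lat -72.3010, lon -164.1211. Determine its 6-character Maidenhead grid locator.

AB77wq

Add 180° to longitude and 90° to latitude: 15.8789, 17.6990.
Field: 15.8789/20 → 0 → A, 17.6990/10 → 1 → B; chars AB.
Square: 15.8789/2 → 7, 7.6990/1 → 7; chars 77.
Subsquare: 1.8789/0.0833333 → 22 → w, 0.6990/0.0416667 → 16 → q; chars wq.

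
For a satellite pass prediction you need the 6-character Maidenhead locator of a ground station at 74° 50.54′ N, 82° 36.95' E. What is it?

NQ14hu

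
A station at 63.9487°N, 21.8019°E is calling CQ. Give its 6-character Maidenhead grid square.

KP03vw

Add 180° to longitude and 90° to latitude: 201.8019, 153.9487.
Field (20°×10°, letters A–R): lon ⌊201.8019/20⌋ = 10 → K; lat ⌊153.9487/10⌋ = 15 → P.
Square (2°×1°, digits 0–9): lon ⌊1.8019/2⌋ = 0; lat ⌊3.9487/1⌋ = 3.
Subsquare (5′×2.5′, letters a–x): lon ⌊1.8019/0.0833333⌋ = 21 → v; lat ⌊0.9487/0.0416667⌋ = 22 → w.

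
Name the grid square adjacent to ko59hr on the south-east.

Longitude subsquare h = 7; +1 → 8 = i.
Latitude subsquare r = 17; −1 → 16 = q.

KO59iq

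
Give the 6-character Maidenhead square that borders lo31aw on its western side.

LO21xw

Longitude subsquare a = 0; −1 → -1, wraps to 23 = x, carry into square.
Longitude square 3; −1 → 2.
The latitude characters are unchanged.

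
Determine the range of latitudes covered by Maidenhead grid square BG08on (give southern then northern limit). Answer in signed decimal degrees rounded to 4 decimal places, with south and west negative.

Field B=1, G=6: +1·20° lon, +6·10° lat → SW at lon -160°, lat -30°.
Square 0, 8: +0·2° lon, +8·1° lat → SW at lon -160°, lat -22°.
Subsquare o=14, n=13: +14·0.0833333° lon, +13·0.0416667° lat → SW at lon -158.833°, lat -21.4583°.
Cell spans 0.0833333° lon × 0.0416667° lat.
south -21.4583, north -21.4167.

-21.4583, -21.4167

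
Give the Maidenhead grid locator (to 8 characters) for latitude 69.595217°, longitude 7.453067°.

JP39ro42

Offset from 180°W / 90°S: lon 187.45307°, lat 159.59522°.
Field: lon ⌊187.45307/20⌋ = 9 → J; lat ⌊159.59522/10⌋ = 15 → P.
Square: lon ⌊7.45307/2⌋ = 3; lat ⌊9.59522/1⌋ = 9.
Subsquare: lon ⌊1.45307/0.0833333⌋ = 17 → r; lat ⌊0.59522/0.0416667⌋ = 14 → o.
Extended square: lon ⌊0.03640/0.00833333⌋ = 4; lat ⌊0.01188/0.00416667⌋ = 2.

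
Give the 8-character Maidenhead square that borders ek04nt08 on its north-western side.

EK04mt99

Longitude extended square 0; −1 → -1, wraps to 9, carry into subsquare.
Longitude subsquare n = 13; −1 → 12 = m.
Latitude extended square 8; +1 → 9.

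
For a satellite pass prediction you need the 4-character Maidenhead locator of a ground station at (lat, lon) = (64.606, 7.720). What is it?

Shift to the Maidenhead origin (180°W, 90°S): lon 187.72, lat 154.61.
Field: 187.72/20 → 9 → J, 154.61/10 → 15 → P; chars JP.
Square: 7.72/2 → 3, 4.61/1 → 4; chars 34.

JP34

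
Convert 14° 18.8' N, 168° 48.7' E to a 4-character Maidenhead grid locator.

RK44

Shift to the Maidenhead origin (180°W, 90°S): lon 348.81, lat 104.31.
Field (20°×10°, letters A–R): 348.81/20 → 17 → R, 104.31/10 → 10 → K; chars RK.
Square (2°×1°, digits 0–9): 8.81/2 → 4, 4.31/1 → 4; chars 44.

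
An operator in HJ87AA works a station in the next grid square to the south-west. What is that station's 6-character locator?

HJ76xx

Longitude subsquare a = 0; −1 → -1, wraps to 23 = x, carry into square.
Longitude square 8; −1 → 7.
Latitude subsquare a = 0; −1 → -1, wraps to 23 = x, carry into square.
Latitude square 7; −1 → 6.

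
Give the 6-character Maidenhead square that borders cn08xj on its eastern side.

CN18aj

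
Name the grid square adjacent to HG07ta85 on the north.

HG07ta86

Latitude extended square 5; +1 → 6.
The longitude characters are unchanged.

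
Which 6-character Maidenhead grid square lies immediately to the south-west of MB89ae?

Longitude subsquare a = 0; −1 → -1, wraps to 23 = x, carry into square.
Longitude square 8; −1 → 7.
Latitude subsquare e = 4; −1 → 3 = d.

MB79xd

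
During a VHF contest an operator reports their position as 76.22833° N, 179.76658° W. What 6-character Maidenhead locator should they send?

AQ06cf

Shift to the Maidenhead origin (180°W, 90°S): lon 0.2334, lat 166.2283.
Field: lon ⌊0.2334/20⌋ = 0 → A; lat ⌊166.2283/10⌋ = 16 → Q.
Square: lon ⌊0.2334/2⌋ = 0; lat ⌊6.2283/1⌋ = 6.
Subsquare: lon ⌊0.2334/0.0833333⌋ = 2 → c; lat ⌊0.2283/0.0416667⌋ = 5 → f.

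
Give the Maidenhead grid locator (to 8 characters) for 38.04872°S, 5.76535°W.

IF71cw88

Shift to the Maidenhead origin (180°W, 90°S): lon 174.23465, lat 51.95128.
Field: lon ⌊174.23465/20⌋ = 8 → I; lat ⌊51.95128/10⌋ = 5 → F.
Square: lon ⌊14.23465/2⌋ = 7; lat ⌊1.95128/1⌋ = 1.
Subsquare: lon ⌊0.23465/0.0833333⌋ = 2 → c; lat ⌊0.95128/0.0416667⌋ = 22 → w.
Extended square: lon ⌊0.06798/0.00833333⌋ = 8; lat ⌊0.03461/0.00416667⌋ = 8.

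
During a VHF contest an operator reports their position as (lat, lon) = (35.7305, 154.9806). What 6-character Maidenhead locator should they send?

QM75lr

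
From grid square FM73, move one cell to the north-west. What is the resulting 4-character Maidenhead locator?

FM64

Longitude square 7; −1 → 6.
Latitude square 3; +1 → 4.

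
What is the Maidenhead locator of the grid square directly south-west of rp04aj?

QP94xi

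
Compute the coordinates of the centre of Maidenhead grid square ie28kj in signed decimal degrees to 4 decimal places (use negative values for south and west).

-41.6042, -15.1250

Field I=8, E=4: +8·20° lon, +4·10° lat → SW at lon -20°, lat -50°.
Square 2, 8: +2·2° lon, +8·1° lat → SW at lon -16°, lat -42°.
Subsquare k=10, j=9: +10·0.0833333° lon, +9·0.0416667° lat → SW at lon -15.1667°, lat -41.625°.
Cell spans 0.0833333° lon × 0.0416667° lat. Centre is SW corner plus half of each.
latitude -41.6042, longitude -15.1250.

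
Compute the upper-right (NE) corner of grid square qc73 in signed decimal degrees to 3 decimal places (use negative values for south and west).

Field Q=16, C=2: +16·20° lon, +2·10° lat → SW at lon 140°, lat -70°.
Square 7, 3: +7·2° lon, +3·1° lat → SW at lon 154°, lat -67°.
Cell spans 2° lon × 1° lat. NE corner is SW corner plus one full cell.
latitude -66.000, longitude 156.000.

-66.000, 156.000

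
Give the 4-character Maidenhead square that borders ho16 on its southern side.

HO15

Latitude square 6; −1 → 5.
The longitude characters are unchanged.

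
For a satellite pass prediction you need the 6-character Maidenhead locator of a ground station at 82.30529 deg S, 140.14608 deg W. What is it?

BA97wq

Add 180° to longitude and 90° to latitude: 39.8539, 7.6947.
Field: lon ⌊39.8539/20⌋ = 1 → B; lat ⌊7.6947/10⌋ = 0 → A.
Square: lon ⌊19.8539/2⌋ = 9; lat ⌊7.6947/1⌋ = 7.
Subsquare: lon ⌊1.8539/0.0833333⌋ = 22 → w; lat ⌊0.6947/0.0416667⌋ = 16 → q.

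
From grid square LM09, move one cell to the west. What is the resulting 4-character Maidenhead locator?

KM99

Longitude square 0; −1 → -1, wraps to 9, carry into field.
Longitude field L = 11; −1 → 10 = K.
The latitude characters are unchanged.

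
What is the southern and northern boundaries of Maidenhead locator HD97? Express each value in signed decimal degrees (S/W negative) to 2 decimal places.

Field H=7, D=3: +7·20° lon, +3·10° lat → SW at lon -40°, lat -60°.
Square 9, 7: +9·2° lon, +7·1° lat → SW at lon -22°, lat -53°.
Cell spans 2° lon × 1° lat.
south -53.00, north -52.00.

-53.00, -52.00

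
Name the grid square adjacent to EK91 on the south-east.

Longitude square 9; +1 → 10, wraps to 0, carry into field.
Longitude field E = 4; +1 → 5 = F.
Latitude square 1; −1 → 0.

FK00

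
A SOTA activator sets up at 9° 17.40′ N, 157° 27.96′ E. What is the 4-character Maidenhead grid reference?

QJ89

Add 180° to longitude and 90° to latitude: 337.47, 99.29.
Field (20°×10°, letters A–R): lon ⌊337.47/20⌋ = 16 → Q; lat ⌊99.29/10⌋ = 9 → J.
Square (2°×1°, digits 0–9): lon ⌊17.47/2⌋ = 8; lat ⌊9.29/1⌋ = 9.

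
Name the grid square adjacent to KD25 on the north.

KD26

Latitude square 5; +1 → 6.
The longitude characters are unchanged.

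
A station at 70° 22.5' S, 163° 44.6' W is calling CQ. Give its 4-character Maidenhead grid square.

Shift to the Maidenhead origin (180°W, 90°S): lon 16.26, lat 19.62.
Field: 16.26/20 → 0 → A, 19.62/10 → 1 → B; chars AB.
Square: 16.26/2 → 8, 9.62/1 → 9; chars 89.

AB89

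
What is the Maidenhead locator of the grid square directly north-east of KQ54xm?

KQ64an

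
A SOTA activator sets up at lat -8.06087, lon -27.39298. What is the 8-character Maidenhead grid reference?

HI61hw25

Offset from 180°W / 90°S: lon 152.60702°, lat 81.93913°.
Field (20°×10°, letters A–R): lon ⌊152.60702/20⌋ = 7 → H; lat ⌊81.93913/10⌋ = 8 → I.
Square (2°×1°, digits 0–9): lon ⌊12.60702/2⌋ = 6; lat ⌊1.93913/1⌋ = 1.
Subsquare (5′×2.5′, letters a–x): lon ⌊0.60702/0.0833333⌋ = 7 → h; lat ⌊0.93913/0.0416667⌋ = 22 → w.
Extended square (30″×15″, digits 0–9): lon ⌊0.02369/0.00833333⌋ = 2; lat ⌊0.02246/0.00416667⌋ = 5.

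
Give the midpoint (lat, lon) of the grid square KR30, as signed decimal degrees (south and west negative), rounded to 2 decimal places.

80.50, 27.00

Field K=10, R=17: +10·20° lon, +17·10° lat → SW at lon 20°, lat 80°.
Square 3, 0: +3·2° lon, +0·1° lat → SW at lon 26°, lat 80°.
Cell spans 2° lon × 1° lat. Centre is SW corner plus half of each.
latitude 80.50, longitude 27.00.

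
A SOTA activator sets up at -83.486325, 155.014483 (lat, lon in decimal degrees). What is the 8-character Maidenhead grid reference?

Add 180° to longitude and 90° to latitude: 335.01448, 6.51368.
Field: 335.01448/20 → 16 → Q, 6.51368/10 → 0 → A; chars QA.
Square: 15.01448/2 → 7, 6.51368/1 → 6; chars 76.
Subsquare: 1.01448/0.0833333 → 12 → m, 0.51368/0.0416667 → 12 → m; chars mm.
Extended square: 0.01448/0.00833333 → 1, 0.01368/0.00416667 → 3; chars 13.

QA76mm13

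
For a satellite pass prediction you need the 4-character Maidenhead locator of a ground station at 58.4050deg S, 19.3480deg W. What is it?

ID01

Offset from 180°W / 90°S: lon 160.65°, lat 31.59°.
Field: 160.65/20 → 8 → I, 31.59/10 → 3 → D; chars ID.
Square: 0.65/2 → 0, 1.59/1 → 1; chars 01.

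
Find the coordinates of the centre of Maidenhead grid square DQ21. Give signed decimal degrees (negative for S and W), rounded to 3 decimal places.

Field D=3, Q=16: +3·20° lon, +16·10° lat → SW at lon -120°, lat 70°.
Square 2, 1: +2·2° lon, +1·1° lat → SW at lon -116°, lat 71°.
Cell spans 2° lon × 1° lat. Centre is SW corner plus half of each.
latitude 71.500, longitude -115.000.

71.500, -115.000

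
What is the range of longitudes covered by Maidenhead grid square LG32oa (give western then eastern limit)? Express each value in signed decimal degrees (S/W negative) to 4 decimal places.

47.1667, 47.2500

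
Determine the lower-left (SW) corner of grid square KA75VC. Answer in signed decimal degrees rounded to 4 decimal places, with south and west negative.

-84.9167, 35.7500

Field K=10, A=0: +10·20° lon, +0·10° lat → SW at lon 20°, lat -90°.
Square 7, 5: +7·2° lon, +5·1° lat → SW at lon 34°, lat -85°.
Subsquare v=21, c=2: +21·0.0833333° lon, +2·0.0416667° lat → SW at lon 35.75°, lat -84.9167°.
latitude -84.9167, longitude 35.7500.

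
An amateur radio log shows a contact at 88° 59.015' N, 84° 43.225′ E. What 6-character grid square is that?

NR28ix

Shift to the Maidenhead origin (180°W, 90°S): lon 264.7204, lat 178.9836.
Field (20°×10°, letters A–R): lon ⌊264.7204/20⌋ = 13 → N; lat ⌊178.9836/10⌋ = 17 → R.
Square (2°×1°, digits 0–9): lon ⌊4.7204/2⌋ = 2; lat ⌊8.9836/1⌋ = 8.
Subsquare (5′×2.5′, letters a–x): lon ⌊0.7204/0.0833333⌋ = 8 → i; lat ⌊0.9836/0.0416667⌋ = 23 → x.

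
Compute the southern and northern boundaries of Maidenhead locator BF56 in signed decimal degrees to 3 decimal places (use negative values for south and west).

Field B=1, F=5: +1·20° lon, +5·10° lat → SW at lon -160°, lat -40°.
Square 5, 6: +5·2° lon, +6·1° lat → SW at lon -150°, lat -34°.
Cell spans 2° lon × 1° lat.
south -34.000, north -33.000.

-34.000, -33.000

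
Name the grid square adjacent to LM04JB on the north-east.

Longitude subsquare j = 9; +1 → 10 = k.
Latitude subsquare b = 1; +1 → 2 = c.

LM04kc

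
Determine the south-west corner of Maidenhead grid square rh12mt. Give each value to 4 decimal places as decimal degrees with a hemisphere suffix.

17.2083° S, 163.0000° E

Field R=17, H=7: +17·20° lon, +7·10° lat → SW at lon 160°, lat -20°.
Square 1, 2: +1·2° lon, +2·1° lat → SW at lon 162°, lat -18°.
Subsquare m=12, t=19: +12·0.0833333° lon, +19·0.0416667° lat → SW at lon 163°, lat -17.2083°.
latitude 17.2083° S, longitude 163.0000° E.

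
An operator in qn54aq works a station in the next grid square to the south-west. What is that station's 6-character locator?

QN44xp

Longitude subsquare a = 0; −1 → -1, wraps to 23 = x, carry into square.
Longitude square 5; −1 → 4.
Latitude subsquare q = 16; −1 → 15 = p.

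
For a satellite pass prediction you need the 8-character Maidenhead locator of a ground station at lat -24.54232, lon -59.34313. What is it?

Shift to the Maidenhead origin (180°W, 90°S): lon 120.65687, lat 65.45768.
Field: 120.65687/20 → 6 → G, 65.45768/10 → 6 → G; chars GG.
Square: 0.65687/2 → 0, 5.45768/1 → 5; chars 05.
Subsquare: 0.65687/0.0833333 → 7 → h, 0.45768/0.0416667 → 10 → k; chars hk.
Extended square: 0.07354/0.00833333 → 8, 0.04101/0.00416667 → 9; chars 89.

GG05hk89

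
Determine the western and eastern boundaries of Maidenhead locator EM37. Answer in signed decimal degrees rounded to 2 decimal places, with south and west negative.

Field E=4, M=12: +4·20° lon, +12·10° lat → SW at lon -100°, lat 30°.
Square 3, 7: +3·2° lon, +7·1° lat → SW at lon -94°, lat 37°.
Cell spans 2° lon × 1° lat.
west -94.00, east -92.00.

-94.00, -92.00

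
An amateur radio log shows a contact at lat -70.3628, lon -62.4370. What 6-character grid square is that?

FB89sp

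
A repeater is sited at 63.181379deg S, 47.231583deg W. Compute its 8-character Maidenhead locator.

GC66jt26

Add 180° to longitude and 90° to latitude: 132.76842, 26.81862.
Field: 132.76842/20 → 6 → G, 26.81862/10 → 2 → C; chars GC.
Square: 12.76842/2 → 6, 6.81862/1 → 6; chars 66.
Subsquare: 0.76842/0.0833333 → 9 → j, 0.81862/0.0416667 → 19 → t; chars jt.
Extended square: 0.01842/0.00833333 → 2, 0.02695/0.00416667 → 6; chars 26.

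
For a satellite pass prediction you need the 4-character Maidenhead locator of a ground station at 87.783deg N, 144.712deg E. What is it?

QR27

Shift to the Maidenhead origin (180°W, 90°S): lon 324.71, lat 177.78.
Field (20°×10°, letters A–R): lon ⌊324.71/20⌋ = 16 → Q; lat ⌊177.78/10⌋ = 17 → R.
Square (2°×1°, digits 0–9): lon ⌊4.71/2⌋ = 2; lat ⌊7.78/1⌋ = 7.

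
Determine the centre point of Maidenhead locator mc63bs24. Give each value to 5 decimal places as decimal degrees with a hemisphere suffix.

66.23125° S, 72.10417° E

Field M=12, C=2: +12·20° lon, +2·10° lat → SW at lon 60°, lat -70°.
Square 6, 3: +6·2° lon, +3·1° lat → SW at lon 72°, lat -67°.
Subsquare b=1, s=18: +1·0.0833333° lon, +18·0.0416667° lat → SW at lon 72.0833°, lat -66.25°.
Extended square 2, 4: +2·0.00833333° lon, +4·0.00416667° lat → SW at lon 72.1°, lat -66.2333°.
Cell spans 0.00833333° lon × 0.00416667° lat. Centre is SW corner plus half of each.
latitude 66.23125° S, longitude 72.10417° E.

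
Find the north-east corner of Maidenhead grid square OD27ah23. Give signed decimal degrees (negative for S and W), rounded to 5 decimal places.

-52.69167, 104.02500

Field O=14, D=3: +14·20° lon, +3·10° lat → SW at lon 100°, lat -60°.
Square 2, 7: +2·2° lon, +7·1° lat → SW at lon 104°, lat -53°.
Subsquare a=0, h=7: +0·0.0833333° lon, +7·0.0416667° lat → SW at lon 104°, lat -52.7083°.
Extended square 2, 3: +2·0.00833333° lon, +3·0.00416667° lat → SW at lon 104.017°, lat -52.6958°.
Cell spans 0.00833333° lon × 0.00416667° lat. NE corner is SW corner plus one full cell.
latitude -52.69167, longitude 104.02500.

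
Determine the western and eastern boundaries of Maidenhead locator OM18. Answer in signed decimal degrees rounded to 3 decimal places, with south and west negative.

102.000, 104.000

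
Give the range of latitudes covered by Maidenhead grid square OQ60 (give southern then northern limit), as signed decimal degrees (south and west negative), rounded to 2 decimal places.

70.00, 71.00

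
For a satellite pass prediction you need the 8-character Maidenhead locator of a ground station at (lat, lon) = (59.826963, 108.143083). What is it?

Offset from 180°W / 90°S: lon 288.14308°, lat 149.82696°.
Field: 288.14308/20 → 14 → O, 149.82696/10 → 14 → O; chars OO.
Square: 8.14308/2 → 4, 9.82696/1 → 9; chars 49.
Subsquare: 0.14308/0.0833333 → 1 → b, 0.82696/0.0416667 → 19 → t; chars bt.
Extended square: 0.05975/0.00833333 → 7, 0.03530/0.00416667 → 8; chars 78.

OO49bt78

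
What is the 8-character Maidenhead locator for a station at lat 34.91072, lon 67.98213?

MM34xv78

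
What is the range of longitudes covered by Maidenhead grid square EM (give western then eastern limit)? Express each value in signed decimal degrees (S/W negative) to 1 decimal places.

Field E=4, M=12: +4·20° lon, +12·10° lat → SW at lon -100°, lat 30°.
Cell spans 20° lon × 10° lat.
west -100.0, east -80.0.

-100.0, -80.0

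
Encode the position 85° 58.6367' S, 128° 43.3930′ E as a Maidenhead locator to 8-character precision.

PA44ia65

Add 180° to longitude and 90° to latitude: 308.72322, 4.02272.
Field: lon ⌊308.72322/20⌋ = 15 → P; lat ⌊4.02272/10⌋ = 0 → A.
Square: lon ⌊8.72322/2⌋ = 4; lat ⌊4.02272/1⌋ = 4.
Subsquare: lon ⌊0.72322/0.0833333⌋ = 8 → i; lat ⌊0.02272/0.0416667⌋ = 0 → a.
Extended square: lon ⌊0.05655/0.00833333⌋ = 6; lat ⌊0.02272/0.00416667⌋ = 5.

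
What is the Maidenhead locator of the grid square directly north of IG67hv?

IG67hw

Latitude subsquare v = 21; +1 → 22 = w.
The longitude characters are unchanged.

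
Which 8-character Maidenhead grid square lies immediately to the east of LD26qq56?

Longitude extended square 5; +1 → 6.
The latitude characters are unchanged.

LD26qq66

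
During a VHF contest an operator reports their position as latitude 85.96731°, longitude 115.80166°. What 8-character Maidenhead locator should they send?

Shift to the Maidenhead origin (180°W, 90°S): lon 295.80166, lat 175.96731.
Field: lon ⌊295.80166/20⌋ = 14 → O; lat ⌊175.96731/10⌋ = 17 → R.
Square: lon ⌊15.80166/2⌋ = 7; lat ⌊5.96731/1⌋ = 5.
Subsquare: lon ⌊1.80166/0.0833333⌋ = 21 → v; lat ⌊0.96731/0.0416667⌋ = 23 → x.
Extended square: lon ⌊0.05166/0.00833333⌋ = 6; lat ⌊0.00898/0.00416667⌋ = 2.

OR75vx62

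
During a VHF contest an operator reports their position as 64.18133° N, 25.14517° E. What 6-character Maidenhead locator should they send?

Offset from 180°W / 90°S: lon 205.1452°, lat 154.1813°.
Field: 205.1452/20 → 10 → K, 154.1813/10 → 15 → P; chars KP.
Square: 5.1452/2 → 2, 4.1813/1 → 4; chars 24.
Subsquare: 1.1452/0.0833333 → 13 → n, 0.1813/0.0416667 → 4 → e; chars ne.

KP24ne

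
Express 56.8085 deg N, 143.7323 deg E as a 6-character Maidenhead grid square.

QO16ut

Offset from 180°W / 90°S: lon 323.7323°, lat 146.8085°.
Field: lon ⌊323.7323/20⌋ = 16 → Q; lat ⌊146.8085/10⌋ = 14 → O.
Square: lon ⌊3.7323/2⌋ = 1; lat ⌊6.8085/1⌋ = 6.
Subsquare: lon ⌊1.7323/0.0833333⌋ = 20 → u; lat ⌊0.8085/0.0416667⌋ = 19 → t.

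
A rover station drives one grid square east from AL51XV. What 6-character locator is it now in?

AL61av

Longitude subsquare x = 23; +1 → 24, wraps to 0 = a, carry into square.
Longitude square 5; +1 → 6.
The latitude characters are unchanged.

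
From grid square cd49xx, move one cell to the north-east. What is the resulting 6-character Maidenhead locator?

CE50aa

Longitude subsquare x = 23; +1 → 24, wraps to 0 = a, carry into square.
Longitude square 4; +1 → 5.
Latitude subsquare x = 23; +1 → 24, wraps to 0 = a, carry into square.
Latitude square 9; +1 → 10, wraps to 0, carry into field.
Latitude field D = 3; +1 → 4 = E.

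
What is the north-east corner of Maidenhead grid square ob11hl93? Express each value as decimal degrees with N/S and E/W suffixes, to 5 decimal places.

Field O=14, B=1: +14·20° lon, +1·10° lat → SW at lon 100°, lat -80°.
Square 1, 1: +1·2° lon, +1·1° lat → SW at lon 102°, lat -79°.
Subsquare h=7, l=11: +7·0.0833333° lon, +11·0.0416667° lat → SW at lon 102.583°, lat -78.5417°.
Extended square 9, 3: +9·0.00833333° lon, +3·0.00416667° lat → SW at lon 102.658°, lat -78.5292°.
Cell spans 0.00833333° lon × 0.00416667° lat. NE corner is SW corner plus one full cell.
latitude 78.52500° S, longitude 102.66667° E.

78.52500° S, 102.66667° E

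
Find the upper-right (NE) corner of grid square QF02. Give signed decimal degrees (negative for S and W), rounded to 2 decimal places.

-37.00, 142.00

Field Q=16, F=5: +16·20° lon, +5·10° lat → SW at lon 140°, lat -40°.
Square 0, 2: +0·2° lon, +2·1° lat → SW at lon 140°, lat -38°.
Cell spans 2° lon × 1° lat. NE corner is SW corner plus one full cell.
latitude -37.00, longitude 142.00.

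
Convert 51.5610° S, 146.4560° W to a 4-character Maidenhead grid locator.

Offset from 180°W / 90°S: lon 33.54°, lat 38.44°.
Field: 33.54/20 → 1 → B, 38.44/10 → 3 → D; chars BD.
Square: 13.54/2 → 6, 8.44/1 → 8; chars 68.

BD68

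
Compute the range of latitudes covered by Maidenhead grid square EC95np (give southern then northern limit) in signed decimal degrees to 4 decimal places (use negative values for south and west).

-64.3750, -64.3333

Field E=4, C=2: +4·20° lon, +2·10° lat → SW at lon -100°, lat -70°.
Square 9, 5: +9·2° lon, +5·1° lat → SW at lon -82°, lat -65°.
Subsquare n=13, p=15: +13·0.0833333° lon, +15·0.0416667° lat → SW at lon -80.9167°, lat -64.375°.
Cell spans 0.0833333° lon × 0.0416667° lat.
south -64.3750, north -64.3333.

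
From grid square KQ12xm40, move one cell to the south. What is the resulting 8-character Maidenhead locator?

Latitude extended square 0; −1 → -1, wraps to 9, carry into subsquare.
Latitude subsquare m = 12; −1 → 11 = l.
The longitude characters are unchanged.

KQ12xl49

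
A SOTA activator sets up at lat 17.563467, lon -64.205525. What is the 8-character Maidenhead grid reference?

FK77vn55

Offset from 180°W / 90°S: lon 115.79448°, lat 107.56347°.
Field: lon ⌊115.79448/20⌋ = 5 → F; lat ⌊107.56347/10⌋ = 10 → K.
Square: lon ⌊15.79448/2⌋ = 7; lat ⌊7.56347/1⌋ = 7.
Subsquare: lon ⌊1.79448/0.0833333⌋ = 21 → v; lat ⌊0.56347/0.0416667⌋ = 13 → n.
Extended square: lon ⌊0.04448/0.00833333⌋ = 5; lat ⌊0.02180/0.00416667⌋ = 5.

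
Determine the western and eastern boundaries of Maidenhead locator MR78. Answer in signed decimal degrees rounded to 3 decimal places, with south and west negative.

74.000, 76.000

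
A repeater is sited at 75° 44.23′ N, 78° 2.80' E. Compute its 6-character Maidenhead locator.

MQ95ar

Add 180° to longitude and 90° to latitude: 258.0467, 165.7372.
Field (20°×10°, letters A–R): lon ⌊258.0467/20⌋ = 12 → M; lat ⌊165.7372/10⌋ = 16 → Q.
Square (2°×1°, digits 0–9): lon ⌊18.0467/2⌋ = 9; lat ⌊5.7372/1⌋ = 5.
Subsquare (5′×2.5′, letters a–x): lon ⌊0.0467/0.0833333⌋ = 0 → a; lat ⌊0.7372/0.0416667⌋ = 17 → r.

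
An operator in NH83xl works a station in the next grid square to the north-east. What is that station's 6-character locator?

NH93am

Longitude subsquare x = 23; +1 → 24, wraps to 0 = a, carry into square.
Longitude square 8; +1 → 9.
Latitude subsquare l = 11; +1 → 12 = m.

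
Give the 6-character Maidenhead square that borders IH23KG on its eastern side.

Longitude subsquare k = 10; +1 → 11 = l.
The latitude characters are unchanged.

IH23lg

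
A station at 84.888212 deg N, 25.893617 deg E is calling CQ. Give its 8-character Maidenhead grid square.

Shift to the Maidenhead origin (180°W, 90°S): lon 205.89362, lat 174.88821.
Field (20°×10°, letters A–R): 205.89362/20 → 10 → K, 174.88821/10 → 17 → R; chars KR.
Square (2°×1°, digits 0–9): 5.89362/2 → 2, 4.88821/1 → 4; chars 24.
Subsquare (5′×2.5′, letters a–x): 1.89362/0.0833333 → 22 → w, 0.88821/0.0416667 → 21 → v; chars wv.
Extended square (30″×15″, digits 0–9): 0.06028/0.00833333 → 7, 0.01321/0.00416667 → 3; chars 73.

KR24wv73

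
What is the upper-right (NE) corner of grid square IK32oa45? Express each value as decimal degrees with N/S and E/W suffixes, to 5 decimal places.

Field I=8, K=10: +8·20° lon, +10·10° lat → SW at lon -20°, lat 10°.
Square 3, 2: +3·2° lon, +2·1° lat → SW at lon -14°, lat 12°.
Subsquare o=14, a=0: +14·0.0833333° lon, +0·0.0416667° lat → SW at lon -12.8333°, lat 12°.
Extended square 4, 5: +4·0.00833333° lon, +5·0.00416667° lat → SW at lon -12.8°, lat 12.0208°.
Cell spans 0.00833333° lon × 0.00416667° lat. NE corner is SW corner plus one full cell.
latitude 12.02500° N, longitude 12.79167° W.

12.02500° N, 12.79167° W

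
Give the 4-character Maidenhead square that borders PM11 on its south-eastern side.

PM20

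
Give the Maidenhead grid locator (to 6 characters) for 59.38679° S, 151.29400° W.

Shift to the Maidenhead origin (180°W, 90°S): lon 28.7060, lat 30.6132.
Field: 28.7060/20 → 1 → B, 30.6132/10 → 3 → D; chars BD.
Square: 8.7060/2 → 4, 0.6132/1 → 0; chars 40.
Subsquare: 0.7060/0.0833333 → 8 → i, 0.6132/0.0416667 → 14 → o; chars io.

BD40io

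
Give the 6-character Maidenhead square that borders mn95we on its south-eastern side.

MN95xd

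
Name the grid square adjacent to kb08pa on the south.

KB07px

Latitude subsquare a = 0; −1 → -1, wraps to 23 = x, carry into square.
Latitude square 8; −1 → 7.
The longitude characters are unchanged.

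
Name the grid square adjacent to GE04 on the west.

FE94

Longitude square 0; −1 → -1, wraps to 9, carry into field.
Longitude field G = 6; −1 → 5 = F.
The latitude characters are unchanged.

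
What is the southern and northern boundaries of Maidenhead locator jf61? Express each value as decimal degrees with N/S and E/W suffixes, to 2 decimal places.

Field J=9, F=5: +9·20° lon, +5·10° lat → SW at lon 0°, lat -40°.
Square 6, 1: +6·2° lon, +1·1° lat → SW at lon 12°, lat -39°.
Cell spans 2° lon × 1° lat.
south 39.00° S, north 38.00° S.

39.00° S, 38.00° S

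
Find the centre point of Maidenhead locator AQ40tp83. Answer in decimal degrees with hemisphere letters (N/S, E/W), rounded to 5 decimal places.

70.63958° N, 170.34583° W

Field A=0, Q=16: +0·20° lon, +16·10° lat → SW at lon -180°, lat 70°.
Square 4, 0: +4·2° lon, +0·1° lat → SW at lon -172°, lat 70°.
Subsquare t=19, p=15: +19·0.0833333° lon, +15·0.0416667° lat → SW at lon -170.417°, lat 70.625°.
Extended square 8, 3: +8·0.00833333° lon, +3·0.00416667° lat → SW at lon -170.35°, lat 70.6375°.
Cell spans 0.00833333° lon × 0.00416667° lat. Centre is SW corner plus half of each.
latitude 70.63958° N, longitude 170.34583° W.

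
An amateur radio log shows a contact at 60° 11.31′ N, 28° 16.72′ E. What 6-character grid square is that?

KP40de

Shift to the Maidenhead origin (180°W, 90°S): lon 208.2787, lat 150.1885.
Field: 208.2787/20 → 10 → K, 150.1885/10 → 15 → P; chars KP.
Square: 8.2787/2 → 4, 0.1885/1 → 0; chars 40.
Subsquare: 0.2787/0.0833333 → 3 → d, 0.1885/0.0416667 → 4 → e; chars de.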